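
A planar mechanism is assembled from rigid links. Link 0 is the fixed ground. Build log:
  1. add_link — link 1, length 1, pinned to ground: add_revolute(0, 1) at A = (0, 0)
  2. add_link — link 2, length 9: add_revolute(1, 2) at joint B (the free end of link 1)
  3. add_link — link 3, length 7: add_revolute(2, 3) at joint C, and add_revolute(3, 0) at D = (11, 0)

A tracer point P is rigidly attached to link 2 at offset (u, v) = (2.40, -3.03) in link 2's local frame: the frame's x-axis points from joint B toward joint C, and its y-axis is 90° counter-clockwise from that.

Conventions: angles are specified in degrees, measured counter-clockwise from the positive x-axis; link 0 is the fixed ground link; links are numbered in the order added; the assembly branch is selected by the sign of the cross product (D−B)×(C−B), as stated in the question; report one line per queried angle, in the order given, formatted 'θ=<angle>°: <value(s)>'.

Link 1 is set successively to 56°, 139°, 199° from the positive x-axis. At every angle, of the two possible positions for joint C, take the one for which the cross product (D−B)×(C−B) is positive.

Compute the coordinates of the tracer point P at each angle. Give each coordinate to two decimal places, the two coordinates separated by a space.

A=(0,0), D=(11.00,0)
θ=56°: B = A + 1.00·(cos56°, sin56°) = (0.5592, 0.8290)
θ=56°: |BD| = 10.4737
θ=56°: circle(B,9.00) ∩ circle(D,7.00): a=6.7645, h=5.9365
θ=56°:   candidates: C₊=(7.7723,6.2115) cross=62.177; C₋=(6.8325,-5.6243) cross=-62.177
θ=56°:   branch + wants cross > 0 → take C=(7.7723,6.2115) (cross=62.177)
θ=56°: ex = (C−B)/|BC| = (0.8015,0.5980); ey = (-0.5980,0.8015)
θ=56°: P = B + 2.40·ex + -3.03·ey = (4.2948,-0.1641)
θ=139°: B = A + 1.00·(cos139°, sin139°) = (-0.7547, 0.6561)
θ=139°: |BD| = 11.7730
θ=139°: circle(B,9.00) ∩ circle(D,7.00): a=7.2455, h=5.3387
θ=139°:   candidates: C₊=(6.7771,5.5827) cross=62.853; C₋=(6.1821,-5.0781) cross=-62.853
θ=139°:   branch + wants cross > 0 → take C=(6.7771,5.5827) (cross=62.853)
θ=139°: ex = (C−B)/|BC| = (0.8369,0.5474); ey = (-0.5474,0.8369)
θ=139°: P = B + 2.40·ex + -3.03·ey = (2.9124,-0.5659)
θ=199°: B = A + 1.00·(cos199°, sin199°) = (-0.9455, -0.3256)
θ=199°: |BD| = 11.9500
θ=199°: circle(B,9.00) ∩ circle(D,7.00): a=7.3139, h=5.2447
θ=199°:   candidates: C₊=(6.2228,5.1165) cross=62.674; C₋=(6.5085,-5.3691) cross=-62.674
θ=199°:   branch + wants cross > 0 → take C=(6.2228,5.1165) (cross=62.674)
θ=199°: ex = (C−B)/|BC| = (0.7965,0.6047); ey = (-0.6047,0.7965)
θ=199°: P = B + 2.40·ex + -3.03·ey = (2.7982,-1.2877)

θ=56°: 4.29 -0.16
θ=139°: 2.91 -0.57
θ=199°: 2.80 -1.29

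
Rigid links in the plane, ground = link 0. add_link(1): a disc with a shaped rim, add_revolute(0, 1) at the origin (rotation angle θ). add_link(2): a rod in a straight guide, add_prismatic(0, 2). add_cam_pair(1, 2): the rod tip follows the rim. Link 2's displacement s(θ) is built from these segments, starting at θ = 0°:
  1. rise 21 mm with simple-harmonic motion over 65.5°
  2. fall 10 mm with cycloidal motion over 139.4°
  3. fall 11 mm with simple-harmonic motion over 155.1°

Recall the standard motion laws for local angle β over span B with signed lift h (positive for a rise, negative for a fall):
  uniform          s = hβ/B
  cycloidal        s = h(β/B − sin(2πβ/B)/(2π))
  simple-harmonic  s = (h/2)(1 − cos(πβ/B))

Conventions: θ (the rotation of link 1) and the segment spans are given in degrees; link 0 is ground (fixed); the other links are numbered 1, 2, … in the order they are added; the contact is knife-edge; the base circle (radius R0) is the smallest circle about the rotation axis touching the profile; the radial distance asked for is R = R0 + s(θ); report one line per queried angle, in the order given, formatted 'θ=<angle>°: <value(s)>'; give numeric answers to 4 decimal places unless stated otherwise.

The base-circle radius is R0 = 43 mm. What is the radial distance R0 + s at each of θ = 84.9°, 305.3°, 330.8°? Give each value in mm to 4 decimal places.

segment 1 (0° to 65.5°, simple-harmonic, h = 21) is passed completely: s = 0.0000 + (21) = 21.0000
θ = 84.9° falls in segment 2 (65.5° to 204.9°, cycloidal, h = -10): β = 84.9 − 65.5 = 19.4°, B = 139.4°; Δs = -10·(0.1392 − sin(2π·0.1392)/(2π)) = -0.1707; s = 21.0000 − 0.1707 = 20.8293
segment 2 (65.5° to 204.9°, cycloidal, h = -10) is passed completely: s = 21.0000 + (-10) = 11.0000
θ = 305.3° falls in segment 3 (204.9° to 360°, simple-harmonic, h = -11): β = 305.3 − 204.9 = 100.4°, B = 155.1°; Δs = -11/2·(1 − cos(π·0.6473)) = -7.9557; s = 11.0000 − 7.9557 = 3.0443
θ = 330.8° falls in segment 3 (204.9° to 360°, simple-harmonic, h = -11): β = 330.8 − 204.9 = 125.9°, B = 155.1°; Δs = -11/2·(1 − cos(π·0.8117)) = -10.0657; s = 11.0000 − 10.0657 = 0.9343
θ=84.9°: R = R0 + s = 43 + 20.8293 = 63.8293
θ=305.3°: R = R0 + s = 43 + 3.0443 = 46.0443
θ=330.8°: R = R0 + s = 43 + 0.9343 = 43.9343

θ=84.9°: 63.8293
θ=305.3°: 46.0443
θ=330.8°: 43.9343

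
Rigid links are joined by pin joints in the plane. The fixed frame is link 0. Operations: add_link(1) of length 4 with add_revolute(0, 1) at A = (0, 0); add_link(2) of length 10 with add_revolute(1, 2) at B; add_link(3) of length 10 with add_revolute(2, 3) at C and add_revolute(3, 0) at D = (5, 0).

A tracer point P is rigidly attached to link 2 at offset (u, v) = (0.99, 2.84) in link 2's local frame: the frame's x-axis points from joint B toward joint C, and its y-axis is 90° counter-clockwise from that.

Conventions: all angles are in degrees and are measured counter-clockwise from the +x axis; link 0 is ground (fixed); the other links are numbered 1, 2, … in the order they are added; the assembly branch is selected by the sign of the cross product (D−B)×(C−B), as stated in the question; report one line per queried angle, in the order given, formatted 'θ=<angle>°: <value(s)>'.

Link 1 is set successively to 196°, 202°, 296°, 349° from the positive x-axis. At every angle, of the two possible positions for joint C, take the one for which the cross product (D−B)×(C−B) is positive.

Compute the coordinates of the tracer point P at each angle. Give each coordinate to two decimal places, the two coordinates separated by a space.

A=(0,0), D=(5.00,0)
θ=196°: B = A + 4.00·(cos196°, sin196°) = (-3.8450, -1.1025)
θ=196°: |BD| = 8.9135
θ=196°: circle(B,10.00) ∩ circle(D,10.00): a=4.4567, h=8.9519
θ=196°:   candidates: C₊=(-0.5298,8.3319) cross=79.793; C₋=(1.6848,-9.4345) cross=-79.793
θ=196°:   branch + wants cross > 0 → take C=(-0.5298,8.3319) (cross=79.793)
θ=196°: ex = (C−B)/|BC| = (0.3315,0.9434); ey = (-0.9434,0.3315)
θ=196°: P = B + 0.99·ex + 2.84·ey = (-6.1962,0.7730)
θ=202°: B = A + 4.00·(cos202°, sin202°) = (-3.7087, -1.4984)
θ=202°: |BD| = 8.8367
θ=202°: circle(B,10.00) ∩ circle(D,10.00): a=4.4184, h=8.9710
θ=202°:   candidates: C₊=(-0.8756,8.0918) cross=79.274; C₋=(2.1668,-9.5903) cross=-79.274
θ=202°:   branch + wants cross > 0 → take C=(-0.8756,8.0918) (cross=79.274)
θ=202°: ex = (C−B)/|BC| = (0.2833,0.9590); ey = (-0.9590,0.2833)
θ=202°: P = B + 0.99·ex + 2.84·ey = (-6.1519,0.2556)
θ=296°: B = A + 4.00·(cos296°, sin296°) = (1.7535, -3.5952)
θ=296°: |BD| = 4.8441
θ=296°: circle(B,10.00) ∩ circle(D,10.00): a=2.4220, h=9.7023
θ=296°:   candidates: C₊=(-3.8241,4.7049) cross=46.999; C₋=(10.5775,-8.3001) cross=-46.999
θ=296°:   branch + wants cross > 0 → take C=(-3.8241,4.7049) (cross=46.999)
θ=296°: ex = (C−B)/|BC| = (-0.5578,0.8300); ey = (-0.8300,-0.5578)
θ=296°: P = B + 0.99·ex + 2.84·ey = (-1.1559,-4.3575)
θ=349°: B = A + 4.00·(cos349°, sin349°) = (3.9265, -0.7632)
θ=349°: |BD| = 1.3172
θ=349°: circle(B,10.00) ∩ circle(D,10.00): a=0.6586, h=9.9783
θ=349°:   candidates: C₊=(-1.3187,7.7507) cross=13.143; C₋=(10.2452,-8.5140) cross=-13.143
θ=349°:   branch + wants cross > 0 → take C=(-1.3187,7.7507) (cross=13.143)
θ=349°: ex = (C−B)/|BC| = (-0.5245,0.8514); ey = (-0.8514,-0.5245)
θ=349°: P = B + 0.99·ex + 2.84·ey = (0.9893,-1.4100)

θ=196°: -6.20 0.77
θ=202°: -6.15 0.26
θ=296°: -1.16 -4.36
θ=349°: 0.99 -1.41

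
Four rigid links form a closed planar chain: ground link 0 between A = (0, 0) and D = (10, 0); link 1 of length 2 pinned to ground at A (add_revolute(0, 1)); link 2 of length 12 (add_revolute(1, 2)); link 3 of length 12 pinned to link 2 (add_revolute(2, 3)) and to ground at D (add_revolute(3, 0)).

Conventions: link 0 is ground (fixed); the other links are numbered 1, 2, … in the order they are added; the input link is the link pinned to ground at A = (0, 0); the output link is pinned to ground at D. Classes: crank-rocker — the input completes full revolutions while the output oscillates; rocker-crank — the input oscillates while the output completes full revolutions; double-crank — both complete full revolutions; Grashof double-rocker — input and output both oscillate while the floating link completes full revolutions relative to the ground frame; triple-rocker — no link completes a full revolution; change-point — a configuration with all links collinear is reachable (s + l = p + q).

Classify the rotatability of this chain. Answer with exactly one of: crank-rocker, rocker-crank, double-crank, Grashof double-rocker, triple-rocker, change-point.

lengths: ground=10, input=2, coupler=12, output=12
sorted: s=2 (shortest), l=12 (longest), p+q=22
s + l = 14 vs p + q = 22
s + l < p + q (Grashof) with shortest = input link → crank-rocker

crank-rocker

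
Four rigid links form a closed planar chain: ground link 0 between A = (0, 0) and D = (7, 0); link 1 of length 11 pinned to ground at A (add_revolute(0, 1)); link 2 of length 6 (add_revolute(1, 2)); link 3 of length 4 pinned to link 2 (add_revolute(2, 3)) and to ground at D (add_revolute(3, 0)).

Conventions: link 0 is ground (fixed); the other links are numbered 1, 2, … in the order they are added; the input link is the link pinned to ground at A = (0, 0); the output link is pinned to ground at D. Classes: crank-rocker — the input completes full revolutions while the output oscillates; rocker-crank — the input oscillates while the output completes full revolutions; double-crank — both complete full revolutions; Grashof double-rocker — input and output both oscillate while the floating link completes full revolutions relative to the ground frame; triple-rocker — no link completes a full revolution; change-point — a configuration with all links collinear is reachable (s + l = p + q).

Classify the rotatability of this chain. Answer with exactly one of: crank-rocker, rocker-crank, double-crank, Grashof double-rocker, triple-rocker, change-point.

lengths: ground=7, input=11, coupler=6, output=4
sorted: s=4 (shortest), l=11 (longest), p+q=13
s + l = 15 vs p + q = 13
s + l > p + q → non-Grashof → no link fully rotates → triple-rocker

triple-rocker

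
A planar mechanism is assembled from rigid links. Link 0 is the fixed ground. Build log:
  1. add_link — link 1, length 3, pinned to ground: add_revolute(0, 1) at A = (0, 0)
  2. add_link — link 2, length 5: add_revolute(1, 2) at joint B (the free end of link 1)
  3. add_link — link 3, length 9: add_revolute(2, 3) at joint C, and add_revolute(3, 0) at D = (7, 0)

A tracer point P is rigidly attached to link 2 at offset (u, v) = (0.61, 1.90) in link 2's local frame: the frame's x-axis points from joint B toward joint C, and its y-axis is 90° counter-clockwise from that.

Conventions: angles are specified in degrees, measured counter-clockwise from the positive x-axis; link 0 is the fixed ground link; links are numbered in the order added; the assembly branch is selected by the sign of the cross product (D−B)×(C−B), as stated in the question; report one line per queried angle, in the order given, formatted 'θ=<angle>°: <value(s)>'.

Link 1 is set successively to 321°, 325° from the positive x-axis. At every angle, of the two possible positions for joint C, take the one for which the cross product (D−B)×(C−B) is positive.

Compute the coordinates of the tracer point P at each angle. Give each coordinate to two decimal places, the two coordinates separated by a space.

A=(0,0), D=(7.00,0)
θ=321°: B = A + 3.00·(cos321°, sin321°) = (2.3314, -1.8880)
θ=321°: |BD| = 5.0359
θ=321°: circle(B,5.00) ∩ circle(D,9.00): a=-3.0422, h=3.9680
θ=321°:   candidates: C₊=(-1.9765,0.6501) cross=19.982; C₋=(0.9987,-6.7071) cross=-19.982
θ=321°:   branch + wants cross > 0 → take C=(-1.9765,0.6501) (cross=19.982)
θ=321°: ex = (C−B)/|BC| = (-0.8616,0.5076); ey = (-0.5076,-0.8616)
θ=321°: P = B + 0.61·ex + 1.90·ey = (0.8414,-3.2153)
θ=325°: B = A + 3.00·(cos325°, sin325°) = (2.4575, -1.7207)
θ=325°: |BD| = 4.8575
θ=325°: circle(B,5.00) ∩ circle(D,9.00): a=-3.3355, h=3.7249
θ=325°:   candidates: C₊=(-1.9812,0.5810) cross=18.094; C₋=(0.6578,-6.3856) cross=-18.094
θ=325°:   branch + wants cross > 0 → take C=(-1.9812,0.5810) (cross=18.094)
θ=325°: ex = (C−B)/|BC| = (-0.8877,0.4604); ey = (-0.4604,-0.8877)
θ=325°: P = B + 0.61·ex + 1.90·ey = (1.0413,-3.1266)

θ=321°: 0.84 -3.22
θ=325°: 1.04 -3.13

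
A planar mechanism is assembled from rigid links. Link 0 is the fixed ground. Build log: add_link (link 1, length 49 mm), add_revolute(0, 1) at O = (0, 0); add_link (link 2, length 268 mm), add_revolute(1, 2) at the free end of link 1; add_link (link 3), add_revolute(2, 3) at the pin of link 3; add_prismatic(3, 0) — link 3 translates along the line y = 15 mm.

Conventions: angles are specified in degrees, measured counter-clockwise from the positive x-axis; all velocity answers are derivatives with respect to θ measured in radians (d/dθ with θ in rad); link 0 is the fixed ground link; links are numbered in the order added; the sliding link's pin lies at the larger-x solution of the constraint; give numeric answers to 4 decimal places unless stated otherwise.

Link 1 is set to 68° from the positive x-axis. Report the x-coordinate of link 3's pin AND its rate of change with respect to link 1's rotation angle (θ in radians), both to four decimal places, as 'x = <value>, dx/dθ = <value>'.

geometry: r = 49 mm, L = 268 mm, e = 15 mm
crank pin P = (r cos θ, r sin θ) = (18.355723, 45.432009)
h = r sin θ − e = 45.432009 − 15 = 30.432009
x = r cos θ + √(L² − h²) = 18.355723 + 266.266582 = 284.622305
dx/dθ = −r sin θ − h·r cos θ/√(L² − h²) (θ in radians; h = 30.432009) = -47.529912

x = 284.6223, dx/dθ = -47.5299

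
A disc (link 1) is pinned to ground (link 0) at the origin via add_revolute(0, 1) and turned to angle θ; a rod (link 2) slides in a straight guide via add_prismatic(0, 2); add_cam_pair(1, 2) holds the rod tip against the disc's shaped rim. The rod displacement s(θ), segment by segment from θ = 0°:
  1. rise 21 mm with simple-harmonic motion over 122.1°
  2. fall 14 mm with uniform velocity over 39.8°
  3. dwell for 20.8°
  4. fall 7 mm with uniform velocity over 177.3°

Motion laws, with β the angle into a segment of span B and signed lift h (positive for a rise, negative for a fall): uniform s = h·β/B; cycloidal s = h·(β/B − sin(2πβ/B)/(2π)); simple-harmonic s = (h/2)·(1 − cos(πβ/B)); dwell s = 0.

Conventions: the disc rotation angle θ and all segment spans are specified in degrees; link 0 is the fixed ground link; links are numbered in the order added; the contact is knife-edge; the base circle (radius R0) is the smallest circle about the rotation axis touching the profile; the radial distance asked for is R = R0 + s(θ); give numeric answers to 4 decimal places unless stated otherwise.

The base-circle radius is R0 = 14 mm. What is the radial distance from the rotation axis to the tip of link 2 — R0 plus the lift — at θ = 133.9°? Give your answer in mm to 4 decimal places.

segment 1 (0° to 122.1°, simple-harmonic, h = 21) is passed completely: s = 0.0000 + (21) = 21.0000
θ = 133.9° falls in segment 2 (122.1° to 161.9°, uniform, h = -14): β = 133.9 − 122.1 = 11.8°, B = 39.8°; Δs = -14·11.8/39.8 = -4.1508; s = 21.0000 − 4.1508 = 16.8492
R = R0 + s = 14 + 16.8492 = 30.8492

30.8492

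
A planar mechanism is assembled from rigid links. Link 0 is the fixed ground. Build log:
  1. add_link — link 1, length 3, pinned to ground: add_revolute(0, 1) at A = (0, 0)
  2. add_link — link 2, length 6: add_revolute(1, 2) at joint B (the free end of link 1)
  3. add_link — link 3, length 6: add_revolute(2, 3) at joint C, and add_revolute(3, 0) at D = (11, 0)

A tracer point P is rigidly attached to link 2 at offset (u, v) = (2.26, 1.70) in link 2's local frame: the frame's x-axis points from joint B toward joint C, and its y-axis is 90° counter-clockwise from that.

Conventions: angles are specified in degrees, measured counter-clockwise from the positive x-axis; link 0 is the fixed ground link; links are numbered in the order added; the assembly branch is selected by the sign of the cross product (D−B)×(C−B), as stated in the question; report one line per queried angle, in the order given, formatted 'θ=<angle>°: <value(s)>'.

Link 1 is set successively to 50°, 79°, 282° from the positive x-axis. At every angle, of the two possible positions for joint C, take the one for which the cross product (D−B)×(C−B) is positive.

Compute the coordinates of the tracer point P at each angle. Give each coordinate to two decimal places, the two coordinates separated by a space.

A=(0,0), D=(11.00,0)
θ=50°: B = A + 3.00·(cos50°, sin50°) = (1.9284, 2.2981)
θ=50°: |BD| = 9.3582
θ=50°: circle(B,6.00) ∩ circle(D,6.00): a=4.6791, h=3.7558
θ=50°:   candidates: C₊=(7.3865,4.7899) cross=35.148; C₋=(5.5419,-2.4917) cross=-35.148
θ=50°:   branch + wants cross > 0 → take C=(7.3865,4.7899) (cross=35.148)
θ=50°: ex = (C−B)/|BC| = (0.9097,0.4153); ey = (-0.4153,0.9097)
θ=50°: P = B + 2.26·ex + 1.70·ey = (3.2783,4.7832)
θ=79°: B = A + 3.00·(cos79°, sin79°) = (0.5724, 2.9449)
θ=79°: |BD| = 10.8354
θ=79°: circle(B,6.00) ∩ circle(D,6.00): a=5.4177, h=2.5784
θ=79°:   candidates: C₊=(6.4870,3.9538) cross=27.939; C₋=(5.0854,-1.0089) cross=-27.939
θ=79°:   branch + wants cross > 0 → take C=(6.4870,3.9538) (cross=27.939)
θ=79°: ex = (C−B)/|BC| = (0.9858,0.1682); ey = (-0.1682,0.9858)
θ=79°: P = B + 2.26·ex + 1.70·ey = (2.5144,5.0007)
θ=282°: B = A + 3.00·(cos282°, sin282°) = (0.6237, -2.9344)
θ=282°: |BD| = 10.7832
θ=282°: circle(B,6.00) ∩ circle(D,6.00): a=5.3916, h=2.6326
θ=282°:   candidates: C₊=(5.0955,1.0660) cross=28.388; C₋=(6.5283,-4.0005) cross=-28.388
θ=282°:   branch + wants cross > 0 → take C=(5.0955,1.0660) (cross=28.388)
θ=282°: ex = (C−B)/|BC| = (0.7453,0.6667); ey = (-0.6667,0.7453)
θ=282°: P = B + 2.26·ex + 1.70·ey = (1.1746,-0.1606)

θ=50°: 3.28 4.78
θ=79°: 2.51 5.00
θ=282°: 1.17 -0.16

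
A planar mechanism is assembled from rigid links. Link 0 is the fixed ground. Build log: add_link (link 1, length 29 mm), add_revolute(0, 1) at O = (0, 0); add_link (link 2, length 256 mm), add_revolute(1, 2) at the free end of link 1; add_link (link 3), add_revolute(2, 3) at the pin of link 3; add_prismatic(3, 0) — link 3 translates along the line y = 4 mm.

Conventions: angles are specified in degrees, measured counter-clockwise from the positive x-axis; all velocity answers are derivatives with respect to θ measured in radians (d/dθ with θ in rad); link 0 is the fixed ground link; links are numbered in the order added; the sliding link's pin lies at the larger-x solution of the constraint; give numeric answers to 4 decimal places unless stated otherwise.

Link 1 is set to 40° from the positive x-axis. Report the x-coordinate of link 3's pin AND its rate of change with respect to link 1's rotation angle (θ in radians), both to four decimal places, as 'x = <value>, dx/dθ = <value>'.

geometry: r = 29 mm, L = 256 mm, e = 4 mm
crank pin P = (r cos θ, r sin θ) = (22.215289, 18.640841)
h = r sin θ − e = 18.640841 − 4 = 14.640841
x = r cos θ + √(L² − h²) = 22.215289 + 255.580997 = 277.796285
dx/dθ = −r sin θ − h·r cos θ/√(L² − h²) (θ in radians; h = 14.640841) = -19.913433

x = 277.7963, dx/dθ = -19.9134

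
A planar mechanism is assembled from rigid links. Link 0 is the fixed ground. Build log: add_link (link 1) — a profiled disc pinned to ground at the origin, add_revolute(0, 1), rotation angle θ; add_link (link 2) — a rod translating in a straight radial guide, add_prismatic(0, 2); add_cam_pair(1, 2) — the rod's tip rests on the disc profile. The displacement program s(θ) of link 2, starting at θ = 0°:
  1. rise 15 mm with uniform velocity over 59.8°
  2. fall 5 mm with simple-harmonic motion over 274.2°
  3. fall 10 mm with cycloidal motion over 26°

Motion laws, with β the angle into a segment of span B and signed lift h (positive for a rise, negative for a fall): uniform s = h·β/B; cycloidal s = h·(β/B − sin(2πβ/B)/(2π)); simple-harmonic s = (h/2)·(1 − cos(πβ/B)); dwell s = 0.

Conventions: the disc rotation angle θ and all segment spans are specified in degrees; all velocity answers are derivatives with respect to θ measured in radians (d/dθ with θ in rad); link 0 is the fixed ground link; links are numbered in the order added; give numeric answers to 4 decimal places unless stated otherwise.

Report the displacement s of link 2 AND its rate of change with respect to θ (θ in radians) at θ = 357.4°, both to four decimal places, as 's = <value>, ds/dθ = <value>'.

seg 1 [0°–59.8°] uniform, h=15: full span → s += 15 → s = 15.0000
seg 2 [59.8°–334°] simple-harmonic, h=-5: full span → s += -5 → s = 10.0000
seg 3 [334°–360°] cycloidal, h=-10: θ=357.4° here. β=23.4, B=26. -10·(0.9000 − sin(2π·0.9000)/(2π)) = -9.9355 → s = 0.0645
velocity in seg [334°–360°] (cycloidal), θ in radians: β = 23.4° = 0.4084 rad, B = 26° = 0.4538 rad; ds/dθ = (h/B)(1 − cos(2πβ/B)) = ((-10)/0.4538)(1 − cos(2π·0.9000)) = -4.208662 mm/rad

s = 0.0645, ds/dθ = -4.2087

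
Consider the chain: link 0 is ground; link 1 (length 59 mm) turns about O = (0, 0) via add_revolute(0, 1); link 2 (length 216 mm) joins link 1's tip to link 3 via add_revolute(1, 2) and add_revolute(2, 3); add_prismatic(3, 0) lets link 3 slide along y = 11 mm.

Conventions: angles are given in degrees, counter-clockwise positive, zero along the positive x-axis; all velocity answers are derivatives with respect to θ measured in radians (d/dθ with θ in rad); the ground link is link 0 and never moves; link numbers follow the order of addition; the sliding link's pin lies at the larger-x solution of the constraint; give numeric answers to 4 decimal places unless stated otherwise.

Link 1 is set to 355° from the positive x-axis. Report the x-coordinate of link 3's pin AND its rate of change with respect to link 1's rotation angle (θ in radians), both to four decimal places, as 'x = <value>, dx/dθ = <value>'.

geometry: r = 59 mm, L = 216 mm, e = 11 mm
crank pin P = (r cos θ, r sin θ) = (58.775487, -5.142189)
h = r sin θ − e = -5.142189 − 11 = -16.142189
x = r cos θ + √(L² − h²) = 58.775487 + 215.395984 = 274.171471
dx/dθ = −r sin θ − h·r cos θ/√(L² − h²) (θ in radians; h = -16.142189) = 9.546937

x = 274.1715, dx/dθ = 9.5469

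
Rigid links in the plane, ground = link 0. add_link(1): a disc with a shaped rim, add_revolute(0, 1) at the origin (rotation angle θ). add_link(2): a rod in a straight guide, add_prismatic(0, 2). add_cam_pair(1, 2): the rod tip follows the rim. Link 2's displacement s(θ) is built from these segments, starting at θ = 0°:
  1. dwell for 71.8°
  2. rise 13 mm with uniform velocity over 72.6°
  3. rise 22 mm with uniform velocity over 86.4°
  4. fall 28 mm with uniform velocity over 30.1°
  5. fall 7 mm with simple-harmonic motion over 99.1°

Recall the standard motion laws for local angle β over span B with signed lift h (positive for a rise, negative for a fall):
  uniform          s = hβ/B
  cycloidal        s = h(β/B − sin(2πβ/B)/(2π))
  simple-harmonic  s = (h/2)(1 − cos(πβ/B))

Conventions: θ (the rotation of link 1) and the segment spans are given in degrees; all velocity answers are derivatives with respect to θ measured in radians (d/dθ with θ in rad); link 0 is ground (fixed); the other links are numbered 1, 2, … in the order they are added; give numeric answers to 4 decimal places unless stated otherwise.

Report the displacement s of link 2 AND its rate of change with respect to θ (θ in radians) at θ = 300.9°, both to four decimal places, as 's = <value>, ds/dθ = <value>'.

segment 1 (0° to 71.8°, dwell): s unchanged at 0.0000
segment 2 (71.8° to 144.4°, uniform, h = 13) is passed completely: s = 0.0000 + (13) = 13.0000
segment 3 (144.4° to 230.8°, uniform, h = 22) is passed completely: s = 13.0000 + (22) = 35.0000
segment 4 (230.8° to 260.9°, uniform, h = -28) is passed completely: s = 35.0000 + (-28) = 7.0000
θ = 300.9° falls in segment 5 (260.9° to 360°, simple-harmonic, h = -7): β = 300.9 − 260.9 = 40°, B = 99.1°; Δs = -7/2·(1 − cos(π·0.4036)) = -2.4565; s = 7.0000 − 2.4565 = 4.5435
velocity in seg [260.9°–360°] (simple-harmonic), θ in radians: β = 40° = 0.6981 rad, B = 99.1° = 1.7296 rad; ds/dθ = (πh/(2B)) sin(πβ/B) = (π·(-7)/(2·1.7296)) sin(π·0.4036) = -6.068096 mm/rad

s = 4.5435, ds/dθ = -6.0681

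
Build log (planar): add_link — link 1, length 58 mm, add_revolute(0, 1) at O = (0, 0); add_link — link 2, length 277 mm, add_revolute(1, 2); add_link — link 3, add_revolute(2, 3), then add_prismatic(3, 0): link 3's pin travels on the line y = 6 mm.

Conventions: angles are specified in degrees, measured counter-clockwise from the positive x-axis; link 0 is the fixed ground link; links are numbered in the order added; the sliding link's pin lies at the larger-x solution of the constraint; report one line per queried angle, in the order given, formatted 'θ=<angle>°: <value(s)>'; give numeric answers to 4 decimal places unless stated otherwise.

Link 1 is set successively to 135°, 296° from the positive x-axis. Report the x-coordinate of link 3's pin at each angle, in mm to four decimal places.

geometry: r = 58 mm, L = 277 mm, e = 6 mm
θ=135°: crank pin P = (r cos θ, r sin θ) = (-41.012193, 41.012193)
θ=135°: h = r sin θ − e = 41.012193 − 6 = 35.012193
θ=135°: x = r cos θ + √(L² − h²) = -41.012193 + 274.778359 = 233.766165
θ=296°: crank pin P = (r cos θ, r sin θ) = (25.425527, -52.130055)
θ=296°: h = r sin θ − e = -52.130055 − 6 = -58.130055
θ=296°: x = r cos θ + √(L² − h²) = 25.425527 + 270.831861 = 296.257387

θ=135°: 233.7662
θ=296°: 296.2574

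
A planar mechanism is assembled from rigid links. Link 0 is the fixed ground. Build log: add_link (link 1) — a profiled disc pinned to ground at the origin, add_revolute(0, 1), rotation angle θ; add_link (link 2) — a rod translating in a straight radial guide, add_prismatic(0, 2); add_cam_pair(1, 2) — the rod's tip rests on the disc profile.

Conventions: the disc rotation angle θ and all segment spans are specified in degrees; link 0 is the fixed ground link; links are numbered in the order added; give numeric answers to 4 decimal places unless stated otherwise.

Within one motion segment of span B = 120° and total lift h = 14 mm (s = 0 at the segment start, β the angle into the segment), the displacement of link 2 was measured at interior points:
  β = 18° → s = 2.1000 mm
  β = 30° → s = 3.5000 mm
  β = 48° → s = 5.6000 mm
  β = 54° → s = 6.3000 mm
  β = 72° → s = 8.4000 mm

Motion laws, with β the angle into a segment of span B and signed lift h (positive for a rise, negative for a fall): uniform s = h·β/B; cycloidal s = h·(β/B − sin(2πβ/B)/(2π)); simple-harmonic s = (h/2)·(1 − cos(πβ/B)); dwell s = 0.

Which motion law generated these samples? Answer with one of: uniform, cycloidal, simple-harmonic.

candidates at β/B = r: uniform s = h·r (linear in β); cycloidal s = h·(r − sin(2πr)/(2π)); simple-harmonic s = (h/2)(1 − cos(πr))
β=18°: printed 2.1000 | uniform 2.1000, cycloidal 0.2974, simple-harmonic 0.7630
β=30°: printed 3.5000 | uniform 3.5000, cycloidal 1.2718, simple-harmonic 2.0503
β=48°: printed 5.6000 | uniform 5.6000, cycloidal 4.2903, simple-harmonic 4.8369
β=54°: printed 6.3000 | uniform 6.3000, cycloidal 5.6115, simple-harmonic 5.9050
β=72°: printed 8.4000 | uniform 8.4000, cycloidal 9.7097, simple-harmonic 9.1631
only one law matches every sample → uniform

uniform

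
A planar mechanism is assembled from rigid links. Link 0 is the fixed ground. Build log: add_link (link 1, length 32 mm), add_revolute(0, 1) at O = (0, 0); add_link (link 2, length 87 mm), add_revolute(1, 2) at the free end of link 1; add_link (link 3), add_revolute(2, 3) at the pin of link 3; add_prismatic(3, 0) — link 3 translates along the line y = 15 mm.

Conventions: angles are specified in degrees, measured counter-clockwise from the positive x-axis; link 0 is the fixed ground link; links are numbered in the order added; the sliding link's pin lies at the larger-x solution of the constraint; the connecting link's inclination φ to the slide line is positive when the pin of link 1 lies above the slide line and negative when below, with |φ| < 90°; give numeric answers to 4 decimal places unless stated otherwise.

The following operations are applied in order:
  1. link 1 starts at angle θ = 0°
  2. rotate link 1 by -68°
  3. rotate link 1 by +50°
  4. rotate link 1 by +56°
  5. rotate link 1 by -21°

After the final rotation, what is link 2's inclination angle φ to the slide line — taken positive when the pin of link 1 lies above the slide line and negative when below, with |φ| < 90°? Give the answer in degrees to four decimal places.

geometry: r = 32 mm, L = 87 mm, e = 15 mm; θ starts at 0°
rotate link 1 by -68°: θ ← 0° -68° = -68°
rotate link 1 by +50°: θ ← -68° +50° = -18°
rotate link 1 by +56°: θ ← -18° +56° = 38°
rotate link 1 by -21°: θ ← 38° -21° = 17°
h = r sin θ − e = 9.355895 − 15 = -5.644105
sin φ = h / L = -5.644105 / 87 = -0.06487478
φ = arcsin(-0.06487478) = -3.719663°

-3.7197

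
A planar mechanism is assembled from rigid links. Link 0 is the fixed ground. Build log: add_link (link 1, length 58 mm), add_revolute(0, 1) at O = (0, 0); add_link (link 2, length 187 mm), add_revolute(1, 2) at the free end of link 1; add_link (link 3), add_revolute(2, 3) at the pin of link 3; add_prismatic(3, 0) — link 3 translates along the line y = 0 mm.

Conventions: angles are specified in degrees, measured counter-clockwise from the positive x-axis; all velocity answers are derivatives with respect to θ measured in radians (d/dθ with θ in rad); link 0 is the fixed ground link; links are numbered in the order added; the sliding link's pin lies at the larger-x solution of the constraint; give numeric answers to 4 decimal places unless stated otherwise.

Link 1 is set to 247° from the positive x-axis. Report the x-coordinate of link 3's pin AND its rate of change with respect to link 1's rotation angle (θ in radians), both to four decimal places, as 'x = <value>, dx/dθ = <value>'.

geometry: r = 58 mm, L = 187 mm, e = 0 mm
crank pin P = (r cos θ, r sin θ) = (-22.662405, -53.389282)
h = r sin θ − e = -53.389282 − 0 = -53.389282
x = r cos θ + √(L² − h²) = -22.662405 + 179.216586 = 156.554180
dx/dθ = −r sin θ − h·r cos θ/√(L² − h²) (θ in radians; h = -53.389282) = 46.638067

x = 156.5542, dx/dθ = 46.6381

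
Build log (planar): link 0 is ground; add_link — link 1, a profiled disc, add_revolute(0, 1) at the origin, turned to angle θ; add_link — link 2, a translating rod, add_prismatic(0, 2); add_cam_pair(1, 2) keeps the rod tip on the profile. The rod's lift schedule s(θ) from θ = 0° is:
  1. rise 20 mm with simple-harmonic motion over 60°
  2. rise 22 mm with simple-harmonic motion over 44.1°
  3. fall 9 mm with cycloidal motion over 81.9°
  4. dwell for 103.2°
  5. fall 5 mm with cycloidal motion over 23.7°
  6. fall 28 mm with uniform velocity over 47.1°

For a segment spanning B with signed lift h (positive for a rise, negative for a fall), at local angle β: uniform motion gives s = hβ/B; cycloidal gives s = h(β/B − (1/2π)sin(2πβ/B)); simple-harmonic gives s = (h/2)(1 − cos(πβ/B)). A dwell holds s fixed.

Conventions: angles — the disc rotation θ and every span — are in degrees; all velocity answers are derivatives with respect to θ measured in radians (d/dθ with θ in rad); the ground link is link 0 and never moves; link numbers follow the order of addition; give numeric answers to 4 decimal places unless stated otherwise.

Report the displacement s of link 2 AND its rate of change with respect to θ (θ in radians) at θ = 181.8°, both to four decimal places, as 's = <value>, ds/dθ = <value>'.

seg 1 [0°–60°] simple-harmonic, h=20: full span → s += 20 → s = 20.0000
seg 2 [60°–104.1°] simple-harmonic, h=22: full span → s += 22 → s = 42.0000
seg 3 [104.1°–186°] cycloidal, h=-9: θ=181.8° here. β=77.7, B=81.9. -9·(0.9487 − sin(2π·0.9487)/(2π)) = -8.9921 → s = 33.0079
velocity in seg [104.1°–186°] (cycloidal), θ in radians: β = 77.7° = 1.3561 rad, B = 81.9° = 1.4294 rad; ds/dθ = (h/B)(1 − cos(2πβ/B)) = ((-9)/1.4294)(1 − cos(2π·0.9487)) = -0.324027 mm/rad

s = 33.0079, ds/dθ = -0.3240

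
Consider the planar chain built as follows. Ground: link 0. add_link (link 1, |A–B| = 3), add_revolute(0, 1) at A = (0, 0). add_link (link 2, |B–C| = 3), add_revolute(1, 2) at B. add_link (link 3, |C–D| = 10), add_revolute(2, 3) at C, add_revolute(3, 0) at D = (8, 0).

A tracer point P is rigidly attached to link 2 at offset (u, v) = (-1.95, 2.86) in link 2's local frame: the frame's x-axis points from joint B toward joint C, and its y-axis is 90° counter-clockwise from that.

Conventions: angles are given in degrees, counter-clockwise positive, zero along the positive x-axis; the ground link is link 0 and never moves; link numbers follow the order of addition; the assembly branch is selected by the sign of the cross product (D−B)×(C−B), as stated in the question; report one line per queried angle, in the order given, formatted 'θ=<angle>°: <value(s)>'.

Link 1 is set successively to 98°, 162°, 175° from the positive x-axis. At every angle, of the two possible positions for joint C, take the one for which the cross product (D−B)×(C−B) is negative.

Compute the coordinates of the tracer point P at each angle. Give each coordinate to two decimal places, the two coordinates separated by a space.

A=(0,0), D=(8.00,0)
θ=98°: B = A + 3.00·(cos98°, sin98°) = (-0.4175, 2.9708)
θ=98°: |BD| = 8.9264
θ=98°: circle(B,3.00) ∩ circle(D,10.00): a=-0.6341, h=2.9322
θ=98°:   candidates: C₊=(-0.0396,5.9469) cross=26.174; C₋=(-1.9913,0.4168) cross=-26.174
θ=98°:   branch - wants cross < 0 → take C=(-1.9913,0.4168) (cross=-26.174)
θ=98°: ex = (C−B)/|BC| = (-0.5246,-0.8514); ey = (0.8514,-0.5246)
θ=98°: P = B + -1.95·ex + 2.86·ey = (3.0403,3.1306)
θ=162°: B = A + 3.00·(cos162°, sin162°) = (-2.8532, 0.9271)
θ=162°: |BD| = 10.8927
θ=162°: circle(B,3.00) ∩ circle(D,10.00): a=1.2692, h=2.7183
θ=162°:   candidates: C₊=(-1.3572,3.5274) cross=29.609; C₋=(-1.8199,-1.8894) cross=-29.609
θ=162°:   branch - wants cross < 0 → take C=(-1.8199,-1.8894) (cross=-29.609)
θ=162°: ex = (C−B)/|BC| = (0.3444,-0.9388); ey = (0.9388,0.3444)
θ=162°: P = B + -1.95·ex + 2.86·ey = (-0.8398,3.7428)
θ=175°: B = A + 3.00·(cos175°, sin175°) = (-2.9886, 0.2615)
θ=175°: |BD| = 10.9917
θ=175°: circle(B,3.00) ∩ circle(D,10.00): a=1.3564, h=2.6759
θ=175°:   candidates: C₊=(-1.5690,2.9043) cross=29.412; C₋=(-1.6963,-2.4459) cross=-29.412
θ=175°:   branch - wants cross < 0 → take C=(-1.6963,-2.4459) (cross=-29.412)
θ=175°: ex = (C−B)/|BC| = (0.4308,-0.9025); ey = (0.9025,0.4308)
θ=175°: P = B + -1.95·ex + 2.86·ey = (-1.2476,3.2533)

θ=98°: 3.04 3.13
θ=162°: -0.84 3.74
θ=175°: -1.25 3.25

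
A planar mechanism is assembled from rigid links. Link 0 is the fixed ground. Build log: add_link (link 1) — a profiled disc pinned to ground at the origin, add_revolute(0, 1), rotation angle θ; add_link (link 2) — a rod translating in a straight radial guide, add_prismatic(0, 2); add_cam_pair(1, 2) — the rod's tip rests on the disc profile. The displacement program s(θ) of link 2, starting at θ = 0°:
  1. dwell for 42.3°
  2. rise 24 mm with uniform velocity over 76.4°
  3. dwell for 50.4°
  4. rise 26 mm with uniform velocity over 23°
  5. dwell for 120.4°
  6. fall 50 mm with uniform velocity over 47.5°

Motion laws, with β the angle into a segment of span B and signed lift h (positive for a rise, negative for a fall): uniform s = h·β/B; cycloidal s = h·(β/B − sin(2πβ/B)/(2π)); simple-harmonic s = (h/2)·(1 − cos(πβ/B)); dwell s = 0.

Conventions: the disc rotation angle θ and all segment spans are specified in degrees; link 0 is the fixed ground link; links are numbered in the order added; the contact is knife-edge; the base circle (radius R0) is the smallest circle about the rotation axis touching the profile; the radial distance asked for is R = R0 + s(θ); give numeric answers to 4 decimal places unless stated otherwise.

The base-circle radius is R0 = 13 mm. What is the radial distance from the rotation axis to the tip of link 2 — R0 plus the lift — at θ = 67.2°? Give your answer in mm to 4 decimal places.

seg 1 [0°–42.3°] dwell: s stays 0.0000
seg 2 [42.3°–118.7°] uniform, h=24: θ=67.2° here. β=24.9, B=76.4. 24·24.9/76.4 = 7.8220 → s = 7.8220
R = R0 + s = 13 + 7.8220 = 20.8220

20.8220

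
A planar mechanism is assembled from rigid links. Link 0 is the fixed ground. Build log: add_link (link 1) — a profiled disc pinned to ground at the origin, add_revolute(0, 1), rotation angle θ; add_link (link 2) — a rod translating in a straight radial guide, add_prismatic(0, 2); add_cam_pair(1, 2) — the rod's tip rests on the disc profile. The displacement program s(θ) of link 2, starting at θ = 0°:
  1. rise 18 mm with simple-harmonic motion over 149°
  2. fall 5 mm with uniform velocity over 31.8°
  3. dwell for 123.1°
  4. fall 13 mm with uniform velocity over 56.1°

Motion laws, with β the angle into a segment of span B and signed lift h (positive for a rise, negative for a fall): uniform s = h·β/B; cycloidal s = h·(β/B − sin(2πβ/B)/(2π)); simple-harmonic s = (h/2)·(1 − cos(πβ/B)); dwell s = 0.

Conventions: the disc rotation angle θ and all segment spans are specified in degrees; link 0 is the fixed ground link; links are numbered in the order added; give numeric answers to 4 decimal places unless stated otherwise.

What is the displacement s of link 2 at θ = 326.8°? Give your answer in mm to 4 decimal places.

seg 1 [0°–149°] simple-harmonic, h=18: full span → s += 18 → s = 18.0000
seg 2 [149°–180.8°] uniform, h=-5: full span → s += -5 → s = 13.0000
seg 3 [180.8°–303.9°] dwell: s stays 13.0000
seg 4 [303.9°–360°] uniform, h=-13: θ=326.8° here. β=22.9, B=56.1. -13·22.9/56.1 = -5.3066 → s = 7.6934

7.6934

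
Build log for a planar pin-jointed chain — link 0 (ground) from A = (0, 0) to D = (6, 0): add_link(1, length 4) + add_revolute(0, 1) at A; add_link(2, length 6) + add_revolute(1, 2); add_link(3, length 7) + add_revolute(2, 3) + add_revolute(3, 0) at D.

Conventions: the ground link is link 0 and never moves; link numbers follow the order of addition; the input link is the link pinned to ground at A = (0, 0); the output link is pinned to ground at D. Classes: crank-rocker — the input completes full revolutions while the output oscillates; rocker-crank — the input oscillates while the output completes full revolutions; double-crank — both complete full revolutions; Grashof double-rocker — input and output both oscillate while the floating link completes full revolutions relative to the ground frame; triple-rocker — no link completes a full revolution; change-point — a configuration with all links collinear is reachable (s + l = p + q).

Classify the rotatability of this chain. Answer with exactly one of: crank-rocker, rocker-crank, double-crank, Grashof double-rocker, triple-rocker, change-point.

lengths: ground=6, input=4, coupler=6, output=7
sorted: s=4 (shortest), l=7 (longest), p+q=12
s + l = 11 vs p + q = 12
s + l < p + q (Grashof) with shortest = input link → crank-rocker

crank-rocker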